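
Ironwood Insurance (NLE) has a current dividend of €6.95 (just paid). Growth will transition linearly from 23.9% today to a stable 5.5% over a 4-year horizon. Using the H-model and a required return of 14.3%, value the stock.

H-model: P₀ = D₀[(1+g_L) + H(g_S−g_L)]/(r−g_L), with H = 4/2 = 2.
P₀ = 6.95 × [(1+0.055) + 2×(0.239−0.055)] / (0.143−0.055)
   = 6.95 × 1.4230 / 0.088 = 112.3847

€112.38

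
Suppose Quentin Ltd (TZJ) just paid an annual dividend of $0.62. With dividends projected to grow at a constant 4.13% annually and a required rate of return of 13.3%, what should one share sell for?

$7.04

Gordon growth model: P₀ = D₁/(r − g). D₁ = 0.62 × (1 + 0.0413) = 0.6456.
P₀ = 0.6456 / (0.133 − 0.0413) = 0.6456 / 0.0917 = 7.0404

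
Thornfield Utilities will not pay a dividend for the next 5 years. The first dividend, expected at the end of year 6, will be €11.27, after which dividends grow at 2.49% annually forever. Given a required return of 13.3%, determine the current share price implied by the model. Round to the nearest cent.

€55.84

Deferred-dividend DDM. At t=5 the remaining stream is a growing perpetuity with first payment D_6 = 11.27.
V_5 = D_6/(r−g) = 11.27/(0.133−0.0249) = 104.2553
P₀ = V_5/(1+r)^5 = 104.2553/(1+0.133)^5 = 55.8404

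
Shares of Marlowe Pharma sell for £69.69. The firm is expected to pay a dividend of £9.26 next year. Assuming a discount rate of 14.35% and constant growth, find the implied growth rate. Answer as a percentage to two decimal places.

From P₀ = D₁/(r − g), the implied growth is g = r − D₁/P₀.
g = 0.1435 − 9.26/69.69 = 0.1435 − 0.13287 = 0.01063

1.06%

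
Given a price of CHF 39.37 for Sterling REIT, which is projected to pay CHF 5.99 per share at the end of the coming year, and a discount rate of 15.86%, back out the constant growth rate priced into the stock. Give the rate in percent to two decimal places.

0.65%

From P₀ = D₁/(r − g), the implied growth is g = r − D₁/P₀.
g = 0.1586 − 5.99/39.37 = 0.1586 − 0.15215 = 0.00645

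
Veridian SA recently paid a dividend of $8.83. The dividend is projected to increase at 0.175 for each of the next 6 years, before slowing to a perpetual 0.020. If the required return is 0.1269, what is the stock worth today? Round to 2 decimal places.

$169.75

Two-stage DDM. Project D₁…D_6 at 0.175, terminal growth 0.02, discount at r = 0.1269.
D_1 = 10.3753
D_2 = 12.1909
D_3 = 14.3243
D_4 = 16.8311
D_5 = 19.7765
D_6 = 23.2374
Terminal value at t=6: TV = D_7/(r−g) = 23.7022/(0.1269−0.02) = 221.7228
P₀ = 10.3753/(1+0.1269)^1 + 12.1909/(1+0.1269)^2 + 14.3243/(1+0.1269)^3 + 16.8311/(1+0.1269)^4 + 19.7765/(1+0.1269)^5 + 23.2374/(1+0.1269)^6 + 221.7228/(1+0.1269)^6 = 169.7500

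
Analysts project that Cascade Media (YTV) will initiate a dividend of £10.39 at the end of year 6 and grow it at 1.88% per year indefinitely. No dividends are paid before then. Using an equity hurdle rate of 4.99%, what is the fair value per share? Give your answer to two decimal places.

£261.89

Deferred-dividend DDM. At t=5 the remaining stream is a growing perpetuity with first payment D_6 = 10.39.
V_5 = D_6/(r−g) = 10.39/(0.0499−0.0188) = 334.0836
P₀ = V_5/(1+r)^5 = 334.0836/(1+0.0499)^5 = 261.8879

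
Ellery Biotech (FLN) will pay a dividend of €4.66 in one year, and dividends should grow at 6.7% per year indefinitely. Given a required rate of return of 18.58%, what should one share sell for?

€39.23

Gordon growth model: P₀ = D₁/(r − g), with D₁ = 4.66 given directly.
P₀ = 4.6600 / (0.1858 − 0.067) = 4.6600 / 0.1188 = 39.2256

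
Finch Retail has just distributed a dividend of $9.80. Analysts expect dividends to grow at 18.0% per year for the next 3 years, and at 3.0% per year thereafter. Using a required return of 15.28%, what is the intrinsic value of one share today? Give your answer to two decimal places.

$118.96

Two-stage DDM. Project D₁…D_3 at 0.18, terminal growth 0.03, discount at r = 0.1528.
D_1 = 11.5640
D_2 = 13.6455
D_3 = 16.1017
Terminal value at t=3: TV = D_4/(r−g) = 16.5848/(0.1528−0.03) = 135.0551
P₀ = 11.5640/(1+0.1528)^1 + 13.6455/(1+0.1528)^2 + 16.1017/(1+0.1528)^3 + 135.0551/(1+0.1528)^3 = 118.9647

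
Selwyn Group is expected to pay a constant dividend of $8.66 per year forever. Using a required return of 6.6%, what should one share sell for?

Zero-growth DDM (perpetuity): P₀ = D/r = 8.66 / 0.066 = 131.2121

$131.21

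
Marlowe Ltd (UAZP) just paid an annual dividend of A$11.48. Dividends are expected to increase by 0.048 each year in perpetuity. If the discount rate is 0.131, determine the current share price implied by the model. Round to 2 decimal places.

A$144.95

Gordon growth model: P₀ = D₁/(r − g). D₁ = 11.48 × (1 + 0.048) = 12.0310.
P₀ = 12.0310 / (0.131 − 0.048) = 12.0310 / 0.083 = 144.9523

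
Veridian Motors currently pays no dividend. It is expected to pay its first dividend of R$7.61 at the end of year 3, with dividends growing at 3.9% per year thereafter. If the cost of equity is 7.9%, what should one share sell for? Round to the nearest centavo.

Deferred-dividend DDM. At t=2 the remaining stream is a growing perpetuity with first payment D_3 = 7.61.
V_2 = D_3/(r−g) = 7.61/(0.079−0.039) = 190.2500
P₀ = V_2/(1+r)^2 = 190.2500/(1+0.079)^2 = 163.4112

R$163.41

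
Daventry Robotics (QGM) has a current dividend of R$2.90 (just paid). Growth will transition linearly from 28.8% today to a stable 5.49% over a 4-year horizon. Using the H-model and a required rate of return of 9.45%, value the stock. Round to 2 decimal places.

R$111.39

H-model: P₀ = D₀[(1+g_L) + H(g_S−g_L)]/(r−g_L), with H = 4/2 = 2.
P₀ = 2.90 × [(1+0.0549) + 2×(0.288−0.0549)] / (0.0945−0.0549)
   = 2.90 × 1.5211 / 0.0396 = 111.3937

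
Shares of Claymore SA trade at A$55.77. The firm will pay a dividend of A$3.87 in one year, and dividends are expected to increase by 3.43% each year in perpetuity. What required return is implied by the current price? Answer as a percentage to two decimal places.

Rearranging the constant-growth DDM: r = D₁/P₀ + g.
r = 3.8700 / 55.77 + 0.0343 = 0.06939 + 0.0343 = 0.10369

10.37%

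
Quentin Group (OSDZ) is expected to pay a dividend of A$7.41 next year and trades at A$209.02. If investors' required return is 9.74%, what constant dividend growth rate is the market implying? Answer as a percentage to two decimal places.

6.19%

From P₀ = D₁/(r − g), the implied growth is g = r − D₁/P₀.
g = 0.0974 − 7.41/209.02 = 0.0974 − 0.03545 = 0.06195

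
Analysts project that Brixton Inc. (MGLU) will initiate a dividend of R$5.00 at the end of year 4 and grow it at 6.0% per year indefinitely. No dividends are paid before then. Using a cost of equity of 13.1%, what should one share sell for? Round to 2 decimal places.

Deferred-dividend DDM. At t=3 the remaining stream is a growing perpetuity with first payment D_4 = 5.00.
V_3 = D_4/(r−g) = 5.00/(0.131−0.06) = 70.4225
P₀ = V_3/(1+r)^3 = 70.4225/(1+0.131)^3 = 48.6770

R$48.68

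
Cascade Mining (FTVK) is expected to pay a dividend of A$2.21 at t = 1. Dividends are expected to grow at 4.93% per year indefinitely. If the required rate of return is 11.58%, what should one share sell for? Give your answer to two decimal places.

Gordon growth model: P₀ = D₁/(r − g), with D₁ = 2.21 given directly.
P₀ = 2.2100 / (0.1158 − 0.0493) = 2.2100 / 0.0665 = 33.2331

A$33.23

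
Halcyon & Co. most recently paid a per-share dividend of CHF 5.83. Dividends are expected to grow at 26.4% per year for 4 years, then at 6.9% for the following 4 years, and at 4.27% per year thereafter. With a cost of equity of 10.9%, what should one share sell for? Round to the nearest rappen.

CHF 202.21

Three-stage DDM. Project D₁…D_8; terminal Gordon value at t=8 with g = 0.0427; discount at r = 0.109.
D_1 = 7.3691
D_2 = 9.3146
D_3 = 11.7736
D_4 = 14.8818
D_5 = 15.9087
D_6 = 17.0064
D_7 = 18.1798
D_8 = 19.4342
TV_8 = 20.2641/(0.109−0.0427) = 305.6423
P₀ = Σ Dₜ/(1+r)ᵗ + TV_8/(1+r)^8 = 202.2063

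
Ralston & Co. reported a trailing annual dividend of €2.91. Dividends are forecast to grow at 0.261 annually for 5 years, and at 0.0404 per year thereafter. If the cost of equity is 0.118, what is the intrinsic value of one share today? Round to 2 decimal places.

€92.40

Two-stage DDM. Project D₁…D_5 at 0.261, terminal growth 0.0404, discount at r = 0.118.
D_1 = 3.6695
D_2 = 4.6273
D_3 = 5.8350
D_4 = 7.3579
D_5 = 9.2783
Terminal value at t=5: TV = D_6/(r−g) = 9.6531/(0.118−0.0404) = 124.3962
P₀ = 3.6695/(1+0.118)^1 + 4.6273/(1+0.118)^2 + 5.8350/(1+0.118)^3 + 7.3579/(1+0.118)^4 + 9.2783/(1+0.118)^5 + 124.3962/(1+0.118)^5 = 92.4008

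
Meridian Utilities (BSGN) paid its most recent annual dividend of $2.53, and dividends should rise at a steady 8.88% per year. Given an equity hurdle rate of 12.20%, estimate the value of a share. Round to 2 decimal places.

$82.97

Gordon growth model: P₀ = D₁/(r − g). D₁ = 2.53 × (1 + 0.0888) = 2.7547.
P₀ = 2.7547 / (0.122 − 0.0888) = 2.7547 / 0.0332 = 82.9718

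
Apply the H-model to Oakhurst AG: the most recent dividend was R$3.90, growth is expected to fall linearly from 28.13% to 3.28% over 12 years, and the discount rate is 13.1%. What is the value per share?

R$100.23

H-model: P₀ = D₀[(1+g_L) + H(g_S−g_L)]/(r−g_L), with H = 12/2 = 6.
P₀ = 3.90 × [(1+0.0328) + 6×(0.2813−0.0328)] / (0.131−0.0328)
   = 3.90 × 2.5238 / 0.0982 = 100.2324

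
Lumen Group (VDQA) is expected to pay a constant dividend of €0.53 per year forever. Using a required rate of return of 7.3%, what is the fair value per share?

Zero-growth DDM (perpetuity): P₀ = D/r = 0.53 / 0.073 = 7.2603

€7.26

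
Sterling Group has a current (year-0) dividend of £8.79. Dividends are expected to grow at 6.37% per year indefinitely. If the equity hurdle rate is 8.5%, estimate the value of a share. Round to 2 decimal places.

Gordon growth model: P₀ = D₁/(r − g). D₁ = 8.79 × (1 + 0.0637) = 9.3499.
P₀ = 9.3499 / (0.085 − 0.0637) = 9.3499 / 0.0213 = 438.9635

£438.96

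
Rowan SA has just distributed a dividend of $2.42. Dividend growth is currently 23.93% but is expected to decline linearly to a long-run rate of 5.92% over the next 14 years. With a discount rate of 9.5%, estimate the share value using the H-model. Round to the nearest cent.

H-model: P₀ = D₀[(1+g_L) + H(g_S−g_L)]/(r−g_L), with H = 14/2 = 7.
P₀ = 2.42 × [(1+0.0592) + 7×(0.2393−0.0592)] / (0.095−0.0592)
   = 2.42 × 2.3199 / 0.0358 = 156.8201

$156.82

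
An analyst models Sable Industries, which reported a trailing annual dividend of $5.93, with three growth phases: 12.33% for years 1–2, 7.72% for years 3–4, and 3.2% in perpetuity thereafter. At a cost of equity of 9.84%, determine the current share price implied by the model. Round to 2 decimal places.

Three-stage DDM. Project D₁…D_4; terminal Gordon value at t=4 with g = 0.032; discount at r = 0.0984.
D_1 = 6.6612
D_2 = 7.4825
D_3 = 8.0601
D_4 = 8.6824
TV_4 = 8.9602/(0.0984−0.032) = 134.9430
P₀ = Σ Dₜ/(1+r)ᵗ + TV_4/(1+r)^4 = 117.0195

$117.02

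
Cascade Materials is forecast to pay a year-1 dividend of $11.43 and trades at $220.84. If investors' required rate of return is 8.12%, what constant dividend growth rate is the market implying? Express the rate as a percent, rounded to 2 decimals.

From P₀ = D₁/(r − g), the implied growth is g = r − D₁/P₀.
g = 0.0812 − 11.43/220.84 = 0.0812 − 0.05176 = 0.02944

2.94%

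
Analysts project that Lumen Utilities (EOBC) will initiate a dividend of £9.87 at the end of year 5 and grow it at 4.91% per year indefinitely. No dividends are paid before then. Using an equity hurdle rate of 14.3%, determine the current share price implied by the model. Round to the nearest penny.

£61.58

Deferred-dividend DDM. At t=4 the remaining stream is a growing perpetuity with first payment D_5 = 9.87.
V_4 = D_5/(r−g) = 9.87/(0.143−0.0491) = 105.1118
P₀ = V_4/(1+r)^4 = 105.1118/(1+0.143)^4 = 61.5838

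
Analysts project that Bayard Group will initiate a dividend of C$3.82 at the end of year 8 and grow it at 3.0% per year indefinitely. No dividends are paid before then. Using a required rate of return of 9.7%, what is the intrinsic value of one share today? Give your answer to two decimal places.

Deferred-dividend DDM. At t=7 the remaining stream is a growing perpetuity with first payment D_8 = 3.82.
V_7 = D_8/(r−g) = 3.82/(0.097−0.03) = 57.0149
P₀ = V_7/(1+r)^7 = 57.0149/(1+0.097)^7 = 29.8224

C$29.82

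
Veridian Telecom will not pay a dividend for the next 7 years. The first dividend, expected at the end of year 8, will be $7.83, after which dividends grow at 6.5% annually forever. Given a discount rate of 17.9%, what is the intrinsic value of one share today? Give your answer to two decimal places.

$21.69

Deferred-dividend DDM. At t=7 the remaining stream is a growing perpetuity with first payment D_8 = 7.83.
V_7 = D_8/(r−g) = 7.83/(0.179−0.065) = 68.6842
P₀ = V_7/(1+r)^7 = 68.6842/(1+0.179)^7 = 21.6900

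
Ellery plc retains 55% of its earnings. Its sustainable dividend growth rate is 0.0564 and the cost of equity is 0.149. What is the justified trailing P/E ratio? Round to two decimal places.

5.13

Payout ratio b = 1 − 0.55 = 0.45.
Justified trailing P/E = b(1+g)/(r−g) = 0.45×(1+0.0564)/(0.149−0.0564) = 5.1337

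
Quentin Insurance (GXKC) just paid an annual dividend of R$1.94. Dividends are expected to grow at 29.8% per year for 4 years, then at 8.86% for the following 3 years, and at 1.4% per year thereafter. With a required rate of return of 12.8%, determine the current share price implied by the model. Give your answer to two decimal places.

Three-stage DDM. Project D₁…D_7; terminal Gordon value at t=7 with g = 0.014; discount at r = 0.128.
D_1 = 2.5181
D_2 = 3.2685
D_3 = 4.2425
D_4 = 5.5068
D_5 = 5.9947
D_6 = 6.5259
D_7 = 7.1040
TV_7 = 7.2035/(0.128−0.014) = 63.1886
P₀ = Σ Dₜ/(1+r)ᵗ + TV_7/(1+r)^7 = 47.8607

R$47.86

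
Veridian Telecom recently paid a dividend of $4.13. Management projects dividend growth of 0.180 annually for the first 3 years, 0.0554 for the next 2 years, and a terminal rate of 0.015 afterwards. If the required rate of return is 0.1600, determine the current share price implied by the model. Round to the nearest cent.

$45.57

Three-stage DDM. Project D₁…D_5; terminal Gordon value at t=5 with g = 0.015; discount at r = 0.16.
D_1 = 4.8734
D_2 = 5.7506
D_3 = 6.7857
D_4 = 7.1617
D_5 = 7.5584
TV_5 = 7.6718/(0.16−0.015) = 52.9088
P₀ = Σ Dₜ/(1+r)ᵗ + TV_5/(1+r)^5 = 45.5667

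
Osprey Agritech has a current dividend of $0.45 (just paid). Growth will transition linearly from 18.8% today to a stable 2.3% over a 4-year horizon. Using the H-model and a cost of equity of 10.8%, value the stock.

H-model: P₀ = D₀[(1+g_L) + H(g_S−g_L)]/(r−g_L), with H = 4/2 = 2.
P₀ = 0.45 × [(1+0.023) + 2×(0.188−0.023)] / (0.108−0.023)
   = 0.45 × 1.3530 / 0.085 = 7.1629

$7.16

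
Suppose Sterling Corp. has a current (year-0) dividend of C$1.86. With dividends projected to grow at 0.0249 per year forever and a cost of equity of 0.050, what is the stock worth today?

C$75.95

Gordon growth model: P₀ = D₁/(r − g). D₁ = 1.86 × (1 + 0.0249) = 1.9063.
P₀ = 1.9063 / (0.05 − 0.0249) = 1.9063 / 0.0251 = 75.9488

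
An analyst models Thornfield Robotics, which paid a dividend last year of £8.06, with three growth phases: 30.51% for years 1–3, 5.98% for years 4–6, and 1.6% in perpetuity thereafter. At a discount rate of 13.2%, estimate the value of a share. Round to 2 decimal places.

Three-stage DDM. Project D₁…D_6; terminal Gordon value at t=6 with g = 0.016; discount at r = 0.132.
D_1 = 10.5191
D_2 = 13.7285
D_3 = 17.9170
D_4 = 18.9885
D_5 = 20.1240
D_6 = 21.3274
TV_6 = 21.6687/(0.132−0.016) = 186.7987
P₀ = Σ Dₜ/(1+r)ᵗ + TV_6/(1+r)^6 = 153.6597

£153.66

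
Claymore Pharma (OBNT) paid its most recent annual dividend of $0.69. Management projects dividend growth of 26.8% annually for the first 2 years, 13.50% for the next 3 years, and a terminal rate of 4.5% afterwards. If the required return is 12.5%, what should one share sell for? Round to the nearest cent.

Three-stage DDM. Project D₁…D_5; terminal Gordon value at t=5 with g = 0.045; discount at r = 0.125.
D_1 = 0.8749
D_2 = 1.1094
D_3 = 1.2592
D_4 = 1.4292
D_5 = 1.6221
TV_5 = 1.6951/(0.125−0.045) = 21.1886
P₀ = Σ Dₜ/(1+r)ᵗ + TV_5/(1+r)^5 = 16.0891

$16.09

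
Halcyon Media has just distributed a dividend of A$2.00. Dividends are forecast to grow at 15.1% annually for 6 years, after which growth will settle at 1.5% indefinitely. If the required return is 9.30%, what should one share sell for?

A$49.93

Two-stage DDM. Project D₁…D_6 at 0.151, terminal growth 0.015, discount at r = 0.093.
D_1 = 2.3020
D_2 = 2.6496
D_3 = 3.0497
D_4 = 3.5102
D_5 = 4.0402
D_6 = 4.6503
Terminal value at t=6: TV = D_7/(r−g) = 4.7201/(0.093−0.015) = 60.5137
P₀ = 2.3020/(1+0.093)^1 + 2.6496/(1+0.093)^2 + 3.0497/(1+0.093)^3 + 3.5102/(1+0.093)^4 + 4.0402/(1+0.093)^5 + 4.6503/(1+0.093)^6 + 60.5137/(1+0.093)^6 = 49.9288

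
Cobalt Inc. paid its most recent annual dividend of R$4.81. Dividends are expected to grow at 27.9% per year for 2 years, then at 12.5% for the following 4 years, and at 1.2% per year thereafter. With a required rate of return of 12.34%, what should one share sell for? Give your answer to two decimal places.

R$93.70

Three-stage DDM. Project D₁…D_6; terminal Gordon value at t=6 with g = 0.012; discount at r = 0.1234.
D_1 = 6.1520
D_2 = 7.8684
D_3 = 8.8519
D_4 = 9.9584
D_5 = 11.2032
D_6 = 12.6036
TV_6 = 12.7549/(0.1234−0.012) = 114.4963
P₀ = Σ Dₜ/(1+r)ᵗ + TV_6/(1+r)^6 = 93.7008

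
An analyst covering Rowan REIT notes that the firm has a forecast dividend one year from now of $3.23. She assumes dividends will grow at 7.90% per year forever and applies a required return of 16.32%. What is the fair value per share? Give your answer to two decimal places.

Gordon growth model: P₀ = D₁/(r − g), with D₁ = 3.23 given directly.
P₀ = 3.2300 / (0.1632 − 0.079) = 3.2300 / 0.0842 = 38.3610

$38.36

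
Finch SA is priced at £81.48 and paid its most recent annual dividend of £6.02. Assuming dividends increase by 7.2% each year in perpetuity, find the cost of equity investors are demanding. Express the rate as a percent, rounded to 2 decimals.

Rearranging the constant-growth DDM: r = D₁/P₀ + g.
D₁ = 6.02 × (1 + 0.072) = 6.4534.
r = 6.4534 / 81.48 + 0.072 = 0.07920 + 0.072 = 0.15120

15.12%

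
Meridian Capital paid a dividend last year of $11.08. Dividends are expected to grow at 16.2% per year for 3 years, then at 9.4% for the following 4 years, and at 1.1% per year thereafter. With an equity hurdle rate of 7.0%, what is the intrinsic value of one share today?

Three-stage DDM. Project D₁…D_7; terminal Gordon value at t=7 with g = 0.011; discount at r = 0.07.
D_1 = 12.8750
D_2 = 14.9607
D_3 = 17.3843
D_4 = 19.0185
D_5 = 20.8062
D_6 = 22.7620
D_7 = 24.9016
TV_7 = 25.1755/(0.07−0.011) = 426.7039
P₀ = Σ Dₜ/(1+r)ᵗ + TV_7/(1+r)^7 = 365.0388

$365.04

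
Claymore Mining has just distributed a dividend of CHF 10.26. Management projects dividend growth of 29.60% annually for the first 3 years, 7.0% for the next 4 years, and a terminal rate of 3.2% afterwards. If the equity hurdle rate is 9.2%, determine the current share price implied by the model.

Three-stage DDM. Project D₁…D_7; terminal Gordon value at t=7 with g = 0.032; discount at r = 0.092.
D_1 = 13.2970
D_2 = 17.2329
D_3 = 22.3338
D_4 = 23.8972
D_5 = 25.5700
D_6 = 27.3598
D_7 = 29.2750
TV_7 = 30.2118/(0.092−0.032) = 503.5307
P₀ = Σ Dₜ/(1+r)ᵗ + TV_7/(1+r)^7 = 380.9342

CHF 380.93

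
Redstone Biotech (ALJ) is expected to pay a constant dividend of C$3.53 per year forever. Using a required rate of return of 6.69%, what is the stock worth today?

Zero-growth DDM (perpetuity): P₀ = D/r = 3.53 / 0.0669 = 52.7653

C$52.77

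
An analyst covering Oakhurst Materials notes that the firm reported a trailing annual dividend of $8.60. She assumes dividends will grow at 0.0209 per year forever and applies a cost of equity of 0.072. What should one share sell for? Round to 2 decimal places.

Gordon growth model: P₀ = D₁/(r − g). D₁ = 8.60 × (1 + 0.0209) = 8.7797.
P₀ = 8.7797 / (0.072 − 0.0209) = 8.7797 / 0.0511 = 171.8149

$171.81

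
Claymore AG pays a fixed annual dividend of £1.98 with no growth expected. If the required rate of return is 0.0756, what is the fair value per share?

£26.19

Zero-growth DDM (perpetuity): P₀ = D/r = 1.98 / 0.0756 = 26.1905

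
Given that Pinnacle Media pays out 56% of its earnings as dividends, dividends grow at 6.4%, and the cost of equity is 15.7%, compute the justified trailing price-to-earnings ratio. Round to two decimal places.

6.41

Justified trailing P/E = b(1+g)/(r−g) = 0.56×(1+0.064)/(0.157−0.064) = 6.4069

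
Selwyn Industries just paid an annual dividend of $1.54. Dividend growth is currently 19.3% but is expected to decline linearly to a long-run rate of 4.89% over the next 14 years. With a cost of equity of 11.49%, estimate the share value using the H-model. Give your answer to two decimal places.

H-model: P₀ = D₀[(1+g_L) + H(g_S−g_L)]/(r−g_L), with H = 14/2 = 7.
P₀ = 1.54 × [(1+0.0489) + 7×(0.193−0.0489)] / (0.1149−0.0489)
   = 1.54 × 2.0576 / 0.066 = 48.0107

$48.01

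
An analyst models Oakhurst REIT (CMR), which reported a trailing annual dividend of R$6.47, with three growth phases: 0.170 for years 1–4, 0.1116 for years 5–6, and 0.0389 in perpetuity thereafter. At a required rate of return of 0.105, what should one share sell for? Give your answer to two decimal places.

R$175.67

Three-stage DDM. Project D₁…D_6; terminal Gordon value at t=6 with g = 0.0389; discount at r = 0.105.
D_1 = 7.5699
D_2 = 8.8568
D_3 = 10.3624
D_4 = 12.1241
D_5 = 13.4771
D_6 = 14.9811
TV_6 = 15.5639/(0.105−0.0389) = 235.4600
P₀ = Σ Dₜ/(1+r)ᵗ + TV_6/(1+r)^6 = 175.6696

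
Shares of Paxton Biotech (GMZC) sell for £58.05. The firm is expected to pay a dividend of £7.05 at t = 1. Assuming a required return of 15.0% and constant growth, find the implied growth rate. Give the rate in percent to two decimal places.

From P₀ = D₁/(r − g), the implied growth is g = r − D₁/P₀.
g = 0.15 − 7.05/58.05 = 0.15 − 0.12145 = 0.02855

2.86%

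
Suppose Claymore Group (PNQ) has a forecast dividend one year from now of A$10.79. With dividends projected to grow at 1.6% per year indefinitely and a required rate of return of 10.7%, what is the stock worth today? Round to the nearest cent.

A$118.57

Gordon growth model: P₀ = D₁/(r − g), with D₁ = 10.79 given directly.
P₀ = 10.7900 / (0.107 − 0.016) = 10.7900 / 0.091 = 118.5714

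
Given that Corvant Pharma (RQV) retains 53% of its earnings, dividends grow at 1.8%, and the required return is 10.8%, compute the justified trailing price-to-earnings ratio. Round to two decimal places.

Payout ratio b = 1 − 0.53 = 0.47.
Justified trailing P/E = b(1+g)/(r−g) = 0.47×(1+0.018)/(0.108−0.018) = 5.3162

5.32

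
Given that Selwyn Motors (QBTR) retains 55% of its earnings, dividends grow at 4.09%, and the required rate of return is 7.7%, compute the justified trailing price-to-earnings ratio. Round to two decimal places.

12.98

Payout ratio b = 1 − 0.55 = 0.45.
Justified trailing P/E = b(1+g)/(r−g) = 0.45×(1+0.0409)/(0.077−0.0409) = 12.9752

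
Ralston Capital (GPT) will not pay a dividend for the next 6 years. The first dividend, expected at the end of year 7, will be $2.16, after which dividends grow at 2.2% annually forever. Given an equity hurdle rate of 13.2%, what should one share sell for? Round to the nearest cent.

$9.33

Deferred-dividend DDM. At t=6 the remaining stream is a growing perpetuity with first payment D_7 = 2.16.
V_6 = D_7/(r−g) = 2.16/(0.132−0.022) = 19.6364
P₀ = V_6/(1+r)^6 = 19.6364/(1+0.132)^6 = 9.3322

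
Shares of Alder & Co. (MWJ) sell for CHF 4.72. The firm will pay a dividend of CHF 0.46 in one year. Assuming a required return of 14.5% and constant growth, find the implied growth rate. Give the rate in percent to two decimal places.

From P₀ = D₁/(r − g), the implied growth is g = r − D₁/P₀.
g = 0.145 − 0.46/4.72 = 0.145 − 0.09746 = 0.04754

4.75%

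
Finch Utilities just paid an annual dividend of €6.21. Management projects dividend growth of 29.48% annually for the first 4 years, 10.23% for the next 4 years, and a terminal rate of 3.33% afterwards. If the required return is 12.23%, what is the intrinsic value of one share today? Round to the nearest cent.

Three-stage DDM. Project D₁…D_8; terminal Gordon value at t=8 with g = 0.0333; discount at r = 0.1223.
D_1 = 8.0407
D_2 = 10.4111
D_3 = 13.4803
D_4 = 17.4543
D_5 = 19.2399
D_6 = 21.2081
D_7 = 23.3777
D_8 = 25.7692
TV_8 = 26.6274/(0.1223−0.0333) = 299.1838
P₀ = Σ Dₜ/(1+r)ᵗ + TV_8/(1+r)^8 = 196.9181

€196.92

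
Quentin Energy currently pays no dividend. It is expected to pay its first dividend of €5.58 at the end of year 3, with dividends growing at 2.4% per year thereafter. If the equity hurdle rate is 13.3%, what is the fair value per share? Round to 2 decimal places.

Deferred-dividend DDM. At t=2 the remaining stream is a growing perpetuity with first payment D_3 = 5.58.
V_2 = D_3/(r−g) = 5.58/(0.133−0.024) = 51.1927
P₀ = V_2/(1+r)^2 = 51.1927/(1+0.133)^2 = 39.8793

€39.88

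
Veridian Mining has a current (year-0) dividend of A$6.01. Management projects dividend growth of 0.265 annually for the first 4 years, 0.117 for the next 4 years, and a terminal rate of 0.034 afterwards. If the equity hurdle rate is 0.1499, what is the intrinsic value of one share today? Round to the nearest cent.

A$133.37

Three-stage DDM. Project D₁…D_8; terminal Gordon value at t=8 with g = 0.034; discount at r = 0.1499.
D_1 = 7.6027
D_2 = 9.6174
D_3 = 12.1660
D_4 = 15.3899
D_5 = 17.1905
D_6 = 19.2018
D_7 = 21.4485
D_8 = 23.9579
TV_8 = 24.7725/(0.1499−0.034) = 213.7403
P₀ = Σ Dₜ/(1+r)ᵗ + TV_8/(1+r)^8 = 133.3711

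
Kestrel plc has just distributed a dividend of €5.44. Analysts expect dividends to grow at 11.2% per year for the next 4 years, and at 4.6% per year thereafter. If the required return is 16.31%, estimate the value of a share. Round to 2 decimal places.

€60.07

Two-stage DDM. Project D₁…D_4 at 0.112, terminal growth 0.046, discount at r = 0.1631.
D_1 = 6.0493
D_2 = 6.7268
D_3 = 7.4802
D_4 = 8.3180
Terminal value at t=4: TV = D_5/(r−g) = 8.7006/(0.1631−0.046) = 74.3007
P₀ = 6.0493/(1+0.1631)^1 + 6.7268/(1+0.1631)^2 + 7.4802/(1+0.1631)^3 + 8.3180/(1+0.1631)^4 + 74.3007/(1+0.1631)^4 = 60.0726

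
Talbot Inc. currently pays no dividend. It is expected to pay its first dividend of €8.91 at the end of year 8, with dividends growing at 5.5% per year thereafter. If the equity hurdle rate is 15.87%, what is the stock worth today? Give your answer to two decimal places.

Deferred-dividend DDM. At t=7 the remaining stream is a growing perpetuity with first payment D_8 = 8.91.
V_7 = D_8/(r−g) = 8.91/(0.1587−0.055) = 85.9209
P₀ = V_7/(1+r)^7 = 85.9209/(1+0.1587)^7 = 30.6409

€30.64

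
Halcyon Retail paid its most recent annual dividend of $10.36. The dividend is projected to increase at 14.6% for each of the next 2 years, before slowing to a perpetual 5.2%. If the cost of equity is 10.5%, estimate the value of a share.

$243.07

Two-stage DDM. Project D₁…D_2 at 0.146, terminal growth 0.052, discount at r = 0.105.
D_1 = 11.8726
D_2 = 13.6060
Terminal value at t=2: TV = D_3/(r−g) = 14.3135/(0.105−0.052) = 270.0653
P₀ = 11.8726/(1+0.105)^1 + 13.6060/(1+0.105)^2 + 270.0653/(1+0.105)^2 = 243.0667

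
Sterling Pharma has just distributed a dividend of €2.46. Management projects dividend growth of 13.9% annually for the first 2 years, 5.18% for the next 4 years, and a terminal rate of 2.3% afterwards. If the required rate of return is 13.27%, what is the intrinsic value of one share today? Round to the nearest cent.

Three-stage DDM. Project D₁…D_6; terminal Gordon value at t=6 with g = 0.023; discount at r = 0.1327.
D_1 = 2.8019
D_2 = 3.1914
D_3 = 3.3567
D_4 = 3.5306
D_5 = 3.7135
D_6 = 3.9058
TV_6 = 3.9957/(0.1327−0.023) = 36.4237
P₀ = Σ Dₜ/(1+r)ᵗ + TV_6/(1+r)^6 = 30.5030

€30.50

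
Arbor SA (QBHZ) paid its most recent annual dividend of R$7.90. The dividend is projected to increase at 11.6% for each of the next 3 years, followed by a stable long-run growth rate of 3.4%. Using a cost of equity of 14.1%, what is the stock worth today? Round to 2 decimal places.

R$94.11

Two-stage DDM. Project D₁…D_3 at 0.116, terminal growth 0.034, discount at r = 0.141.
D_1 = 8.8164
D_2 = 9.8391
D_3 = 10.9804
Terminal value at t=3: TV = D_4/(r−g) = 11.3538/(0.141−0.034) = 106.1100
P₀ = 8.8164/(1+0.141)^1 + 9.8391/(1+0.141)^2 + 10.9804/(1+0.141)^3 + 106.1100/(1+0.141)^3 = 94.1096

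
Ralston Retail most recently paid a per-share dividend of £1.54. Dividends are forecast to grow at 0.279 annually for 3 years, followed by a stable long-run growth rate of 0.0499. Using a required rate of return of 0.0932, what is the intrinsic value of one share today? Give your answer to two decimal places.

£66.17

Two-stage DDM. Project D₁…D_3 at 0.279, terminal growth 0.0499, discount at r = 0.0932.
D_1 = 1.9697
D_2 = 2.5192
D_3 = 3.2221
Terminal value at t=3: TV = D_4/(r−g) = 3.3828/(0.0932−0.0499) = 78.1254
P₀ = 1.9697/(1+0.0932)^1 + 2.5192/(1+0.0932)^2 + 3.2221/(1+0.0932)^3 + 78.1254/(1+0.0932)^3 = 66.1749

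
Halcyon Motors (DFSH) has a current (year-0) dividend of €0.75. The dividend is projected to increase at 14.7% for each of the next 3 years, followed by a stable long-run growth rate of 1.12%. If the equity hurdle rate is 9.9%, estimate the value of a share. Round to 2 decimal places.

Two-stage DDM. Project D₁…D_3 at 0.147, terminal growth 0.0112, discount at r = 0.099.
D_1 = 0.8602
D_2 = 0.9867
D_3 = 1.1318
Terminal value at t=3: TV = D_4/(r−g) = 1.1444/(0.099−0.0112) = 13.0345
P₀ = 0.8602/(1+0.099)^1 + 0.9867/(1+0.099)^2 + 1.1318/(1+0.099)^3 + 13.0345/(1+0.099)^3 = 12.2721

€12.27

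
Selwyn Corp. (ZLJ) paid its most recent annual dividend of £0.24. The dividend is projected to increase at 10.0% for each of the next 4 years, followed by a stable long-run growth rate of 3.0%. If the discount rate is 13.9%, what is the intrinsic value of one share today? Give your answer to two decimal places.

Two-stage DDM. Project D₁…D_4 at 0.1, terminal growth 0.03, discount at r = 0.139.
D_1 = 0.2640
D_2 = 0.2904
D_3 = 0.3194
D_4 = 0.3514
Terminal value at t=4: TV = D_5/(r−g) = 0.3619/(0.139−0.03) = 3.3204
P₀ = 0.2640/(1+0.139)^1 + 0.2904/(1+0.139)^2 + 0.3194/(1+0.139)^3 + 0.3514/(1+0.139)^4 + 3.3204/(1+0.139)^4 = 2.8535

£2.85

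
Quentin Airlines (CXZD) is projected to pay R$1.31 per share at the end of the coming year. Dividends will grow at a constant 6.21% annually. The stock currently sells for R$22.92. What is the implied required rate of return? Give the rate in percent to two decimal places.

Rearranging the constant-growth DDM: r = D₁/P₀ + g.
r = 1.3100 / 22.92 + 0.0621 = 0.05716 + 0.0621 = 0.11926

11.93%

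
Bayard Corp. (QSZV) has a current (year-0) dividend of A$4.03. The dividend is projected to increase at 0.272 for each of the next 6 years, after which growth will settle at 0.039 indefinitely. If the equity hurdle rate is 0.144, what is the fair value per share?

A$110.98

Two-stage DDM. Project D₁…D_6 at 0.272, terminal growth 0.039, discount at r = 0.144.
D_1 = 5.1262
D_2 = 6.5205
D_3 = 8.2940
D_4 = 10.5500
D_5 = 13.4196
D_6 = 17.0698
Terminal value at t=6: TV = D_7/(r−g) = 17.7355/(0.144−0.039) = 168.9095
P₀ = 5.1262/(1+0.144)^1 + 6.5205/(1+0.144)^2 + 8.2940/(1+0.144)^3 + 10.5500/(1+0.144)^4 + 13.4196/(1+0.144)^5 + 17.0698/(1+0.144)^6 + 168.9095/(1+0.144)^6 = 110.9788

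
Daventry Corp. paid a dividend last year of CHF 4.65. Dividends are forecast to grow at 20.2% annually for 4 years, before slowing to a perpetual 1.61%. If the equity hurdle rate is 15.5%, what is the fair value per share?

Two-stage DDM. Project D₁…D_4 at 0.202, terminal growth 0.0161, discount at r = 0.155.
D_1 = 5.5893
D_2 = 6.7183
D_3 = 8.0754
D_4 = 9.7067
Terminal value at t=4: TV = D_5/(r−g) = 9.8630/(0.155−0.0161) = 71.0076
P₀ = 5.5893/(1+0.155)^1 + 6.7183/(1+0.155)^2 + 8.0754/(1+0.155)^3 + 9.7067/(1+0.155)^4 + 71.0076/(1+0.155)^4 = 60.4712

CHF 60.47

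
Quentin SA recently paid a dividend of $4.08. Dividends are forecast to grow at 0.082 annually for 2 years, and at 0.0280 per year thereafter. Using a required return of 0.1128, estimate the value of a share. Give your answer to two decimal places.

$54.58

Two-stage DDM. Project D₁…D_2 at 0.082, terminal growth 0.028, discount at r = 0.1128.
D_1 = 4.4146
D_2 = 4.7766
Terminal value at t=2: TV = D_3/(r−g) = 4.9103/(0.1128−0.028) = 57.9045
P₀ = 4.4146/(1+0.1128)^1 + 4.7766/(1+0.1128)^2 + 57.9045/(1+0.1128)^2 = 54.5847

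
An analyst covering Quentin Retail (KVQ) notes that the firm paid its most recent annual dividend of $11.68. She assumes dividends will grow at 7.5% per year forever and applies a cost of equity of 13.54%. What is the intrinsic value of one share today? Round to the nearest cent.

$207.88

Gordon growth model: P₀ = D₁/(r − g). D₁ = 11.68 × (1 + 0.075) = 12.5560.
P₀ = 12.5560 / (0.1354 − 0.075) = 12.5560 / 0.0604 = 207.8808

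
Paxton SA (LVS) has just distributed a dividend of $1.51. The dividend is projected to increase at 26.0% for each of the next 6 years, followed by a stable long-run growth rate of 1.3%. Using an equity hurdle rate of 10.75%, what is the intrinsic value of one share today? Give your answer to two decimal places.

$49.68

Two-stage DDM. Project D₁…D_6 at 0.26, terminal growth 0.013, discount at r = 0.1075.
D_1 = 1.9026
D_2 = 2.3973
D_3 = 3.0206
D_4 = 3.8059
D_5 = 4.7955
D_6 = 6.0423
Terminal value at t=6: TV = D_7/(r−g) = 6.1208/(0.1075−0.013) = 64.7706
P₀ = 1.9026/(1+0.1075)^1 + 2.3973/(1+0.1075)^2 + 3.0206/(1+0.1075)^3 + 3.8059/(1+0.1075)^4 + 4.7955/(1+0.1075)^5 + 6.0423/(1+0.1075)^6 + 64.7706/(1+0.1075)^6 = 49.6790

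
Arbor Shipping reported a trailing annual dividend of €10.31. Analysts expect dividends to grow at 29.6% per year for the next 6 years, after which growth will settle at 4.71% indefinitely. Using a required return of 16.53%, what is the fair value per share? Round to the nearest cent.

€264.06

Two-stage DDM. Project D₁…D_6 at 0.296, terminal growth 0.0471, discount at r = 0.1653.
D_1 = 13.3618
D_2 = 17.3168
D_3 = 22.4426
D_4 = 29.0856
D_5 = 37.6950
D_6 = 48.8527
Terminal value at t=6: TV = D_7/(r−g) = 51.1537/(0.1653−0.0471) = 432.7722
P₀ = 13.3618/(1+0.1653)^1 + 17.3168/(1+0.1653)^2 + 22.4426/(1+0.1653)^3 + 29.0856/(1+0.1653)^4 + 37.6950/(1+0.1653)^5 + 48.8527/(1+0.1653)^6 + 432.7722/(1+0.1653)^6 = 264.0634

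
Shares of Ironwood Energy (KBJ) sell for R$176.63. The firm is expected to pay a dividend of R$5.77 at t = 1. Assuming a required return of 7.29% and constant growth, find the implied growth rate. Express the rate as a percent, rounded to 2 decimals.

4.02%

From P₀ = D₁/(r − g), the implied growth is g = r − D₁/P₀.
g = 0.0729 − 5.77/176.63 = 0.0729 − 0.03267 = 0.04023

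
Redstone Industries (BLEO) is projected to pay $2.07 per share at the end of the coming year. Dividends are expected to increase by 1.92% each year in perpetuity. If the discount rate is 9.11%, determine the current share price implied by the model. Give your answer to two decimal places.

Gordon growth model: P₀ = D₁/(r − g), with D₁ = 2.07 given directly.
P₀ = 2.0700 / (0.0911 − 0.0192) = 2.0700 / 0.0719 = 28.7900

$28.79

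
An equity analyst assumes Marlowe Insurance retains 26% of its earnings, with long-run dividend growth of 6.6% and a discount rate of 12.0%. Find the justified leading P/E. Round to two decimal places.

13.70

Payout ratio b = 1 − 0.26 = 0.74.
Justified leading P/E = b/(r−g) = 0.74/(0.12−0.066) = 13.7037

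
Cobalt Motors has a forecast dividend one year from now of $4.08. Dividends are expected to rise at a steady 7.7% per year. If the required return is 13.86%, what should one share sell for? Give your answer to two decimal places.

Gordon growth model: P₀ = D₁/(r − g), with D₁ = 4.08 given directly.
P₀ = 4.0800 / (0.1386 − 0.077) = 4.0800 / 0.0616 = 66.2338

$66.23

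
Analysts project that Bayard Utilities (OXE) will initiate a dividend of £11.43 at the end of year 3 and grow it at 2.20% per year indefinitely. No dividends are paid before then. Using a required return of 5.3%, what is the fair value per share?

£332.53

Deferred-dividend DDM. At t=2 the remaining stream is a growing perpetuity with first payment D_3 = 11.43.
V_2 = D_3/(r−g) = 11.43/(0.053−0.022) = 368.7097
P₀ = V_2/(1+r)^2 = 368.7097/(1+0.053)^2 = 332.5277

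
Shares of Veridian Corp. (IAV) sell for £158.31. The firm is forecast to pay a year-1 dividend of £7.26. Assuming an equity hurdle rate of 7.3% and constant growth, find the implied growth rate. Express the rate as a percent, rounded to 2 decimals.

2.71%

From P₀ = D₁/(r − g), the implied growth is g = r − D₁/P₀.
g = 0.073 − 7.26/158.31 = 0.073 − 0.04586 = 0.02714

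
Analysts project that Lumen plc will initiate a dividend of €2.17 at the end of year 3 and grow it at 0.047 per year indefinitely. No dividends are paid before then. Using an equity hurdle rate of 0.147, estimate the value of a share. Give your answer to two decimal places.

Deferred-dividend DDM. At t=2 the remaining stream is a growing perpetuity with first payment D_3 = 2.17.
V_2 = D_3/(r−g) = 2.17/(0.147−0.047) = 21.7000
P₀ = V_2/(1+r)^2 = 21.7000/(1+0.147)^2 = 16.4943

€16.49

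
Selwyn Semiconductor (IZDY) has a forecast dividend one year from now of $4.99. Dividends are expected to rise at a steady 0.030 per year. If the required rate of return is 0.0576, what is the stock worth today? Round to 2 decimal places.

$180.80

Gordon growth model: P₀ = D₁/(r − g), with D₁ = 4.99 given directly.
P₀ = 4.9900 / (0.0576 − 0.03) = 4.9900 / 0.0276 = 180.7971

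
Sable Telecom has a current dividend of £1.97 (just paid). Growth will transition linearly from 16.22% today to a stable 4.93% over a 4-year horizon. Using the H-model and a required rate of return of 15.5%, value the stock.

H-model: P₀ = D₀[(1+g_L) + H(g_S−g_L)]/(r−g_L), with H = 4/2 = 2.
P₀ = 1.97 × [(1+0.0493) + 2×(0.1622−0.0493)] / (0.155−0.0493)
   = 1.97 × 1.2751 / 0.1057 = 23.7649

£23.76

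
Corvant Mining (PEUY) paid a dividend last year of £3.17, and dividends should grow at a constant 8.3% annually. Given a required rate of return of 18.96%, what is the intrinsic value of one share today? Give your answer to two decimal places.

Gordon growth model: P₀ = D₁/(r − g). D₁ = 3.17 × (1 + 0.083) = 3.4331.
P₀ = 3.4331 / (0.1896 − 0.083) = 3.4331 / 0.1066 = 32.2055

£32.21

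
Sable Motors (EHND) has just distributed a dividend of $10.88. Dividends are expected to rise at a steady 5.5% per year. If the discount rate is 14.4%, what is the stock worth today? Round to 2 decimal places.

Gordon growth model: P₀ = D₁/(r − g). D₁ = 10.88 × (1 + 0.055) = 11.4784.
P₀ = 11.4784 / (0.144 − 0.055) = 11.4784 / 0.089 = 128.9708

$128.97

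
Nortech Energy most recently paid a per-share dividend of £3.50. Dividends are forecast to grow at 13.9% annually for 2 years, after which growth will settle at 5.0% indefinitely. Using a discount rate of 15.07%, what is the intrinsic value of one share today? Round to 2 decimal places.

£42.65

Two-stage DDM. Project D₁…D_2 at 0.139, terminal growth 0.05, discount at r = 0.1507.
D_1 = 3.9865
D_2 = 4.5406
Terminal value at t=2: TV = D_3/(r−g) = 4.7677/(0.1507−0.05) = 47.3451
P₀ = 3.9865/(1+0.1507)^1 + 4.5406/(1+0.1507)^2 + 47.3451/(1+0.1507)^2 = 42.6498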